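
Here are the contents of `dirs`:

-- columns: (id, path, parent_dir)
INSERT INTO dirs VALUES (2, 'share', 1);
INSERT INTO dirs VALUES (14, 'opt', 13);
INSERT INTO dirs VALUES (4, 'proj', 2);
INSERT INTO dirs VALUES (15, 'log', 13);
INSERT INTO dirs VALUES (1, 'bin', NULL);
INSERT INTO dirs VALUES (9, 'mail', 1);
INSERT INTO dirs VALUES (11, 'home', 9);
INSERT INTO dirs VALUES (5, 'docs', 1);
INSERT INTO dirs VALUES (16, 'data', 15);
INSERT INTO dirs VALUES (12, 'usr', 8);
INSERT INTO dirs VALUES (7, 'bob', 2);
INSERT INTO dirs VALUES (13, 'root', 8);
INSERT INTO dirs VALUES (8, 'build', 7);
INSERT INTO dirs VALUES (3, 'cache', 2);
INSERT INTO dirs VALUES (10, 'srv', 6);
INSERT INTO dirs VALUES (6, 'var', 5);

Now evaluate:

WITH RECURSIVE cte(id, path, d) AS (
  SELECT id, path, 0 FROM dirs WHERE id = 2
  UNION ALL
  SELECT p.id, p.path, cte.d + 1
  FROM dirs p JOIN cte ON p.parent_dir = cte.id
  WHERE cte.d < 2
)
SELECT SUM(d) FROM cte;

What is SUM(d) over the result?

5

Base: id=2 (share) at d 0.
Iteration 1: rows with parent_dir in {2} -> cache (id 3, d 1), proj (id 4, d 1), bob (id 7, d 1).
Iteration 2: rows with parent_dir in {3,4,7} -> build (id 8, d 2).
Iteration 3: d < 2 fails for all current rows; recursion stops.
SUM(d) = 0 + 1 + 1 + 1 + 2 = 5.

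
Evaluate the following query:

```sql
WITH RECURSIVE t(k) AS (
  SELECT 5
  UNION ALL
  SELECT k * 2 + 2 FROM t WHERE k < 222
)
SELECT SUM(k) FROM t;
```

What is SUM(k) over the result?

429

Base: k=5.
Iteration 1: 5 < 222 holds -> k = 5 * 2 + 2 = 12.
Iteration 2: 12 < 222 holds -> k = 12 * 2 + 2 = 26.
Iteration 3: 26 < 222 holds -> k = 26 * 2 + 2 = 54.
Iteration 4: 54 < 222 holds -> k = 54 * 2 + 2 = 110.
Iteration 5: 110 < 222 holds -> k = 110 * 2 + 2 = 222.
Iteration 6: 222 < 222 fails; recursion stops.
SUM(k) = 5 + 12 + 26 + 54 + 110 + 222 = 429.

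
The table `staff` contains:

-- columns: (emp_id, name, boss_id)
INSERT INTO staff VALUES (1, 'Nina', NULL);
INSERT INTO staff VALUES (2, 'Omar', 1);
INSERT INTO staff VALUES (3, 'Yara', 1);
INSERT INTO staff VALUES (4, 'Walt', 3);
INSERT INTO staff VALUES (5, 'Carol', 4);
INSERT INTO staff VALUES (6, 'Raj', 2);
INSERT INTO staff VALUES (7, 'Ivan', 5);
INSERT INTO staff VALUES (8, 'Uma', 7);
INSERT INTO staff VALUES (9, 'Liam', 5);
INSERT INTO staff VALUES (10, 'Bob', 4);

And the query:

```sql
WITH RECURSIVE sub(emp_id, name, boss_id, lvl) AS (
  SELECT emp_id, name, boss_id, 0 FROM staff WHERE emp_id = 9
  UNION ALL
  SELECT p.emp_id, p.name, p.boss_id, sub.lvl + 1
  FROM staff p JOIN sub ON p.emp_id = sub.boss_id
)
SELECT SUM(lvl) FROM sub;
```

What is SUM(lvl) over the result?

10

Base: emp_id=9 (Liam), boss_id=5, lvl 0.
Iteration 1: join on emp_id=5 -> Carol (id 5, boss_id=4, lvl 1).
Iteration 2: join on emp_id=4 -> Walt (id 4, boss_id=3, lvl 2).
Iteration 3: join on emp_id=3 -> Yara (id 3, boss_id=1, lvl 3).
Iteration 4: join on emp_id=1 -> Nina (id 1, boss_id=NULL, lvl 4).
Iteration 5: boss_id is NULL; no match; recursion stops.
SUM(lvl) = 0 + 1 + 2 + 3 + 4 = 10.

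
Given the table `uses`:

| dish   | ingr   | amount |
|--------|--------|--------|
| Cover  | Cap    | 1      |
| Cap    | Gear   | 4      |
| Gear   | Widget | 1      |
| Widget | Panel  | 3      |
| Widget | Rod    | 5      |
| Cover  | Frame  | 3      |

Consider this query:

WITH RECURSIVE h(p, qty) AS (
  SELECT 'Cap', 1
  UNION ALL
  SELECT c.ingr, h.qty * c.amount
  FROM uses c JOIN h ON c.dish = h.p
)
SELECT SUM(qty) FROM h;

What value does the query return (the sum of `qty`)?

41

Base: (Cap, qty=1).
Iteration 1: components of {Cap} -> Gear = 1*4 = 4.
Iteration 2: components of {Gear} -> Widget = 4*1 = 4.
Iteration 3: components of {Widget} -> Panel = 4*3 = 12, Rod = 4*5 = 20.
Iteration 4: no further components; recursion stops.
SUM(qty) = 1 + 4 + 4 + 12 + 20 = 41.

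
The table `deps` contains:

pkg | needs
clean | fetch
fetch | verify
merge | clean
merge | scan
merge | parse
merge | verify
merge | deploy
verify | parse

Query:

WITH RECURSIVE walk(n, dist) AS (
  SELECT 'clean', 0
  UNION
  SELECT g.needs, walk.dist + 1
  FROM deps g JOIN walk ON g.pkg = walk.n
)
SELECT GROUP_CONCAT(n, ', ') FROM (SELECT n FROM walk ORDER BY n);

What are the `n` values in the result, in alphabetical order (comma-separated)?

clean, fetch, parse, verify

Base: (clean, dist=0).
Iteration 1: edges from {clean} -> (fetch, dist=1).
Iteration 2: edges from {fetch} -> (verify, dist=2).
Iteration 3: edges from {verify} -> (parse, dist=3).
Iteration 4: no outgoing edges from {parse}; recursion stops.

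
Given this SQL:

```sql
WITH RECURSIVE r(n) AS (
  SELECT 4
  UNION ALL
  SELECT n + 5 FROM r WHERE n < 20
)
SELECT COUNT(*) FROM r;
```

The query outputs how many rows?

5

Base: n=4.
Iteration 1: 4 < 20 holds -> n = 4 + 5 = 9.
Iteration 2: 9 < 20 holds -> n = 9 + 5 = 14.
Iteration 3: 14 < 20 holds -> n = 14 + 5 = 19.
Iteration 4: 19 < 20 holds -> n = 19 + 5 = 24.
Iteration 5: 24 < 20 fails; recursion stops.
Total rows emitted: 5.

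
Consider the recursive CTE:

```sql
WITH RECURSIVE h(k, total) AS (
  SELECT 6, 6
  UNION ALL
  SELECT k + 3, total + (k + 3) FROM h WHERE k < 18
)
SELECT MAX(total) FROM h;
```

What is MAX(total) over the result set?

60

Base: k=6, total=6.
Iteration 1: 6 < 18 holds -> k = 6 + 3 = 9, total = 6 + 9 = 15.
Iteration 2: 9 < 18 holds -> k = 9 + 3 = 12, total = 15 + 12 = 27.
Iteration 3: 12 < 18 holds -> k = 12 + 3 = 15, total = 27 + 15 = 42.
Iteration 4: 15 < 18 holds -> k = 15 + 3 = 18, total = 42 + 18 = 60.
Iteration 5: 18 < 18 fails; recursion stops.
total values: 6, 15, 27, 42, 60; the maximum is 60.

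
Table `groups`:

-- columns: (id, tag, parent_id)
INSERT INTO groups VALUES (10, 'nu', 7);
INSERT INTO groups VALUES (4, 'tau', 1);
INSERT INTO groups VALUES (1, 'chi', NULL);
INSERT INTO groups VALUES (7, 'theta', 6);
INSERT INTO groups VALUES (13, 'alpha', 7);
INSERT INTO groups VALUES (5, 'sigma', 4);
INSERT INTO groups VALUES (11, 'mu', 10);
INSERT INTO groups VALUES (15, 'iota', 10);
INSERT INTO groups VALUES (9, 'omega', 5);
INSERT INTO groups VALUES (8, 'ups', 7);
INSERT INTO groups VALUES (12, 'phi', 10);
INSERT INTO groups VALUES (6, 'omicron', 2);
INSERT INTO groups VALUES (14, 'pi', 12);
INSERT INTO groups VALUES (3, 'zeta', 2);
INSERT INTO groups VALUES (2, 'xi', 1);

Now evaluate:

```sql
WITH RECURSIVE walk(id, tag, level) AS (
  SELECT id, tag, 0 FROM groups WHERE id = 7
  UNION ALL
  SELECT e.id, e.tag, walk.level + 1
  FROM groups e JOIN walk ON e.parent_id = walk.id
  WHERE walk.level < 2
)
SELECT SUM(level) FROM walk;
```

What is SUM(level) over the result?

Base: id=7 (theta) at level 0.
Iteration 1: rows with parent_id in {7} -> ups (id 8, level 1), nu (id 10, level 1), alpha (id 13, level 1).
Iteration 2: rows with parent_id in {8,10,13} -> mu (id 11, level 2), phi (id 12, level 2), iota (id 15, level 2).
Iteration 3: level < 2 fails for all current rows; recursion stops.
SUM(level) = 0 + 1 + 1 + 1 + 2 + 2 + 2 = 9.

9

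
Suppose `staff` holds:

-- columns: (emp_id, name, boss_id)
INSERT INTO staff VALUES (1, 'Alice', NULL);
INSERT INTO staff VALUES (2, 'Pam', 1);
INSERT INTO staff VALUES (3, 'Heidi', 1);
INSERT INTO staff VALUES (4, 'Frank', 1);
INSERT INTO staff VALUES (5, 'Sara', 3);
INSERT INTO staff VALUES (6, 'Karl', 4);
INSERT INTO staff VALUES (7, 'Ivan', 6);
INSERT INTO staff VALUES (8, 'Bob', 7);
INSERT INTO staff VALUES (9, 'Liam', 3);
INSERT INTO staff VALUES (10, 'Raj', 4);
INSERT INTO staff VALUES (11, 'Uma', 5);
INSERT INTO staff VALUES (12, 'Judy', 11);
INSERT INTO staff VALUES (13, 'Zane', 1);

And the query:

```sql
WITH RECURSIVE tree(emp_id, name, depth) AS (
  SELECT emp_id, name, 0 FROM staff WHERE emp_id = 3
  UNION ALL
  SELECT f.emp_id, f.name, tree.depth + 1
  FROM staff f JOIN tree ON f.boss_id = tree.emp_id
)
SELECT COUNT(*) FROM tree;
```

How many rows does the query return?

5

Base: emp_id=3 (Heidi) at depth 0.
Iteration 1: rows with boss_id in {3} -> Sara (id 5, depth 1), Liam (id 9, depth 1).
Iteration 2: rows with boss_id in {5,9} -> Uma (id 11, depth 2).
Iteration 3: rows with boss_id in {11} -> Judy (id 12, depth 3).
Iteration 4: no rows with boss_id in {12}; recursion stops.
Total rows emitted: 5.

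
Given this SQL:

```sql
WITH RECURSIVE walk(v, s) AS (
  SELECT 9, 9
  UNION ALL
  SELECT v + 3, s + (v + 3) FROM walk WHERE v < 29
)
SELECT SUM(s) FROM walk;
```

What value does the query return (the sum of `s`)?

576

Base: v=9, s=9.
Iteration 1: 9 < 29 holds -> v = 9 + 3 = 12, s = 9 + 12 = 21.
Iteration 2: 12 < 29 holds -> v = 12 + 3 = 15, s = 21 + 15 = 36.
Iteration 3: 15 < 29 holds -> v = 15 + 3 = 18, s = 36 + 18 = 54.
Iteration 4: 18 < 29 holds -> v = 18 + 3 = 21, s = 54 + 21 = 75.
Iteration 5: 21 < 29 holds -> v = 21 + 3 = 24, s = 75 + 24 = 99.
Iteration 6: 24 < 29 holds -> v = 24 + 3 = 27, s = 99 + 27 = 126.
Iteration 7: 27 < 29 holds -> v = 27 + 3 = 30, s = 126 + 30 = 156.
Iteration 8: 30 < 29 fails; recursion stops.
SUM(s) = 9 + 21 + 36 + 54 + 75 + 99 + 126 + 156 = 576.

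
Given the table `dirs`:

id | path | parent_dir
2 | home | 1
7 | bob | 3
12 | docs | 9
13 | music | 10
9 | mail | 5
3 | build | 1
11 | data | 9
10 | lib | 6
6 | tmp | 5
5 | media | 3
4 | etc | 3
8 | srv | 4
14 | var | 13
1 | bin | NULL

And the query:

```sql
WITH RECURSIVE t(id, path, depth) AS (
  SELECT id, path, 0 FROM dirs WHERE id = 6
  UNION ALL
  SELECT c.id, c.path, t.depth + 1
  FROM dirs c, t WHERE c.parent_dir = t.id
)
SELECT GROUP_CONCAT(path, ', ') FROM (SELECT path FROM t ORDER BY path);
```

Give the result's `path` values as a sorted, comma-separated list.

lib, music, tmp, var

Base: id=6 (tmp) at depth 0.
Iteration 1: rows with parent_dir in {6} -> lib (id 10, depth 1).
Iteration 2: rows with parent_dir in {10} -> music (id 13, depth 2).
Iteration 3: rows with parent_dir in {13} -> var (id 14, depth 3).
Iteration 4: no rows with parent_dir in {14}; recursion stops.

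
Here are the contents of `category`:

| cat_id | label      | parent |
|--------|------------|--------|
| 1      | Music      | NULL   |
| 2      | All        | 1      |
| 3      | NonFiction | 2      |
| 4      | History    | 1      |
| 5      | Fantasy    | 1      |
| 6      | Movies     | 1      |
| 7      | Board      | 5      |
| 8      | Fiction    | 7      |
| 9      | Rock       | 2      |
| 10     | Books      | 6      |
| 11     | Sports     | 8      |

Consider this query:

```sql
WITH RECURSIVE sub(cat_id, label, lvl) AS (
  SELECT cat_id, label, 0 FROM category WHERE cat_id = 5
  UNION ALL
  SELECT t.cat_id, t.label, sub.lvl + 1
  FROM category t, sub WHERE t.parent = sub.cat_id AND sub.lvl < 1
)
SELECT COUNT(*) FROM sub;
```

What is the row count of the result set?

Base: cat_id=5 (Fantasy) at lvl 0.
Iteration 1: rows with parent in {5} -> Board (id 7, lvl 1).
Iteration 2: lvl < 1 fails for all current rows; recursion stops.
Total rows emitted: 2.

2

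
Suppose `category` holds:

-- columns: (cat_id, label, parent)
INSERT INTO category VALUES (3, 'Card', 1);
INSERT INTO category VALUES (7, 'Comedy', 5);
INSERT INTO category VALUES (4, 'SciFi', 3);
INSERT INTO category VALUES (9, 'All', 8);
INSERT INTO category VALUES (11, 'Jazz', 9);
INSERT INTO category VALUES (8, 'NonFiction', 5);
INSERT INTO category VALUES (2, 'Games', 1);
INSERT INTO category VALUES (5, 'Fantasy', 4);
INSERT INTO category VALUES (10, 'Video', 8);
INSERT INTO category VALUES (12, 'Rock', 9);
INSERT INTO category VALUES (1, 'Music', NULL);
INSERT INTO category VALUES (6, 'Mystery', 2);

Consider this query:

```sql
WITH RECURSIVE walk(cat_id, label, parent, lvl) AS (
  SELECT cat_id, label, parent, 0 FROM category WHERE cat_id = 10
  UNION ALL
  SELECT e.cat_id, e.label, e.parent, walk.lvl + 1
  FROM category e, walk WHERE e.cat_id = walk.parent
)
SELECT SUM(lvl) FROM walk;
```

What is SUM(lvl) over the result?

Base: cat_id=10 (Video), parent=8, lvl 0.
Iteration 1: join on cat_id=8 -> NonFiction (id 8, parent=5, lvl 1).
Iteration 2: join on cat_id=5 -> Fantasy (id 5, parent=4, lvl 2).
Iteration 3: join on cat_id=4 -> SciFi (id 4, parent=3, lvl 3).
Iteration 4: join on cat_id=3 -> Card (id 3, parent=1, lvl 4).
Iteration 5: join on cat_id=1 -> Music (id 1, parent=NULL, lvl 5).
Iteration 6: parent is NULL; no match; recursion stops.
SUM(lvl) = 0 + 1 + 2 + 3 + 4 + 5 = 15.

15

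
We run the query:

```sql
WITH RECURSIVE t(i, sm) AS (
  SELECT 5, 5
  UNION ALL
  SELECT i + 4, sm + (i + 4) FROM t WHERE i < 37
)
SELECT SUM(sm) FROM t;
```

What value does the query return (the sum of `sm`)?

705

Base: i=5, sm=5.
Iteration 1: 5 < 37 holds -> i = 5 + 4 = 9, sm = 5 + 9 = 14.
Iteration 2: 9 < 37 holds -> i = 9 + 4 = 13, sm = 14 + 13 = 27.
Iteration 3: 13 < 37 holds -> i = 13 + 4 = 17, sm = 27 + 17 = 44.
Iteration 4: 17 < 37 holds -> i = 17 + 4 = 21, sm = 44 + 21 = 65.
Iteration 5: 21 < 37 holds -> i = 21 + 4 = 25, sm = 65 + 25 = 90.
Iteration 6: 25 < 37 holds -> i = 25 + 4 = 29, sm = 90 + 29 = 119.
Iteration 7: 29 < 37 holds -> i = 29 + 4 = 33, sm = 119 + 33 = 152.
Iteration 8: 33 < 37 holds -> i = 33 + 4 = 37, sm = 152 + 37 = 189.
Iteration 9: 37 < 37 fails; recursion stops.
SUM(sm) = 5 + 14 + 27 + 44 + 65 + 90 + 119 + 152 + 189 = 705.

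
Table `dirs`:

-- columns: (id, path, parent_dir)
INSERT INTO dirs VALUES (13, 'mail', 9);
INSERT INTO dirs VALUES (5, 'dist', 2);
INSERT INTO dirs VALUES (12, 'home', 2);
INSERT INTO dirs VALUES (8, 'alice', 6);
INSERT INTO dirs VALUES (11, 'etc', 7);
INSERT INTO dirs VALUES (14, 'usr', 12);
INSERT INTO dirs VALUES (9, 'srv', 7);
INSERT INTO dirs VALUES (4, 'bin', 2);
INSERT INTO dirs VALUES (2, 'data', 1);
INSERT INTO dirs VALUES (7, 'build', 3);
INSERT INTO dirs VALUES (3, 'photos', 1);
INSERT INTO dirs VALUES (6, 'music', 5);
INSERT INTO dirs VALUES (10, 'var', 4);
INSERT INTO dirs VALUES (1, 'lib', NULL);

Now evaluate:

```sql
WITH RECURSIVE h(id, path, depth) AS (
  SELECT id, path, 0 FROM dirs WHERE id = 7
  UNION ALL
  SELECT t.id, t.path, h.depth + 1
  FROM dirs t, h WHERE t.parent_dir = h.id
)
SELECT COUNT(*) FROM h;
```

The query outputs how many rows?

4

Base: id=7 (build) at depth 0.
Iteration 1: rows with parent_dir in {7} -> srv (id 9, depth 1), etc (id 11, depth 1).
Iteration 2: rows with parent_dir in {9,11} -> mail (id 13, depth 2).
Iteration 3: no rows with parent_dir in {13}; recursion stops.
Total rows emitted: 4.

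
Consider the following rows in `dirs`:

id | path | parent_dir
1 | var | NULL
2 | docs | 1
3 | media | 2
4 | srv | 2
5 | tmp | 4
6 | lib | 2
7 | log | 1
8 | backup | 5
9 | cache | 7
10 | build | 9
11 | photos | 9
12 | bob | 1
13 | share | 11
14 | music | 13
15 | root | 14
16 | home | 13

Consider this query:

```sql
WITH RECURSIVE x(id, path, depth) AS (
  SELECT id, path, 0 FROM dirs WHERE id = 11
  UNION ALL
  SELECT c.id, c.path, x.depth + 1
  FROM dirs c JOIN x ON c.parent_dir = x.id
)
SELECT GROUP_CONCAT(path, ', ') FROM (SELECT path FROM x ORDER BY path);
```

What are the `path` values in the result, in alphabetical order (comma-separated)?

Base: id=11 (photos) at depth 0.
Iteration 1: rows with parent_dir in {11} -> share (id 13, depth 1).
Iteration 2: rows with parent_dir in {13} -> music (id 14, depth 2), home (id 16, depth 2).
Iteration 3: rows with parent_dir in {14,16} -> root (id 15, depth 3).
Iteration 4: no rows with parent_dir in {15}; recursion stops.

home, music, photos, root, share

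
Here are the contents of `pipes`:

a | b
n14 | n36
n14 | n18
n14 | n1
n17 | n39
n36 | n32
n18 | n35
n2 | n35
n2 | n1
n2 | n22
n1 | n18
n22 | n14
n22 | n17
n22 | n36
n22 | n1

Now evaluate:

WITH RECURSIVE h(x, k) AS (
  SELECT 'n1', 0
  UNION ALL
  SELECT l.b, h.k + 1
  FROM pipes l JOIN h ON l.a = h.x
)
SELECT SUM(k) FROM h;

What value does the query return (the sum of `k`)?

Base: (n1, k=0).
Iteration 1: edges from {n1} -> (n18, k=1).
Iteration 2: edges from {n18} -> (n35, k=2).
Iteration 3: no outgoing edges from {n35}; recursion stops.
SUM(k) = 0 + 1 + 2 = 3.

3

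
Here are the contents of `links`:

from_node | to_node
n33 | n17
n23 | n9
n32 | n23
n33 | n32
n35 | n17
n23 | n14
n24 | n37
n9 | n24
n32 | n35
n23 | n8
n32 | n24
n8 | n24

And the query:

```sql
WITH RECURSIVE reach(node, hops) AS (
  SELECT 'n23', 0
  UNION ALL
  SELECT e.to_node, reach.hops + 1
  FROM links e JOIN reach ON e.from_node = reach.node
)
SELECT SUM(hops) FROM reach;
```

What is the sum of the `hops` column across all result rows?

13

Base: (n23, hops=0).
Iteration 1: edges from {n23} -> (n14, hops=1), (n8, hops=1), (n9, hops=1).
Iteration 2: edges from {n14,n8,n9} -> (n24, hops=2) x2. [UNION ALL keeps all 2 new rows, including repeats]
Iteration 3: edges from {n24} -> (n37, hops=3) x2. [UNION ALL keeps all 2 new rows, including repeats]
Iteration 4: no outgoing edges from {n37}; recursion stops.
SUM(hops) = 0 + 1 + 1 + 1 + 2 + 2 + 3 + 3 = 13.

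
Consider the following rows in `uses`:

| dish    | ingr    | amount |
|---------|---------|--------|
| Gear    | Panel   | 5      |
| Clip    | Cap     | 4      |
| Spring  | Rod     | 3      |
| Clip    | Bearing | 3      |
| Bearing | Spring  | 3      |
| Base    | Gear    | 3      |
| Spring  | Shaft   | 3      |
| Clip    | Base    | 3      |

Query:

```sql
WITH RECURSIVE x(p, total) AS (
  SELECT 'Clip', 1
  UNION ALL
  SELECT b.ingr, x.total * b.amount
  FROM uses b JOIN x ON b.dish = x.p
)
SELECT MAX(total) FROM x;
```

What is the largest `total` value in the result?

45

Base: (Clip, total=1).
Iteration 1: components of {Clip} -> Base = 1*3 = 3, Bearing = 1*3 = 3, Cap = 1*4 = 4.
Iteration 2: components of {Base,Bearing,Cap} -> Gear = 3*3 = 9, Spring = 3*3 = 9.
Iteration 3: components of {Gear,Spring} -> Panel = 9*5 = 45, Rod = 9*3 = 27, Shaft = 9*3 = 27.
Iteration 4: no further components; recursion stops.
total values: 1, 3, 3, 4, 9, 9, 45, 27, 27; the maximum is 45.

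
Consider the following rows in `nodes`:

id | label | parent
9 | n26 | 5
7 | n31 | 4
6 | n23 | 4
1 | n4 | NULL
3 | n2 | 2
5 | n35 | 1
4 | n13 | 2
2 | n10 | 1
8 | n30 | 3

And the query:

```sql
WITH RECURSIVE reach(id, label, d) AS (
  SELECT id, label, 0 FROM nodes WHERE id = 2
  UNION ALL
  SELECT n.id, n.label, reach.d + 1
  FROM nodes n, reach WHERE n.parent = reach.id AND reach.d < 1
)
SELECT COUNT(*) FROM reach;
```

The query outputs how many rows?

Base: id=2 (n10) at d 0.
Iteration 1: rows with parent in {2} -> n2 (id 3, d 1), n13 (id 4, d 1).
Iteration 2: d < 1 fails for all current rows; recursion stops.
Total rows emitted: 3.

3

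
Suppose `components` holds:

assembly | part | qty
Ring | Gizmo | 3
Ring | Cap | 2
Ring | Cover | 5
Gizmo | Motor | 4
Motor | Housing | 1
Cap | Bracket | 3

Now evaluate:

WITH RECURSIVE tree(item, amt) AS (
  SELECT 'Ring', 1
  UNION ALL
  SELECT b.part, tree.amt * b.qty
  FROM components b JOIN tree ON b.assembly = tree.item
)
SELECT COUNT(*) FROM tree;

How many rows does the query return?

Base: (Ring, amt=1).
Iteration 1: components of {Ring} -> Cap = 1*2 = 2, Cover = 1*5 = 5, Gizmo = 1*3 = 3.
Iteration 2: components of {Cap,Cover,Gizmo} -> Bracket = 2*3 = 6, Motor = 3*4 = 12.
Iteration 3: components of {Bracket,Motor} -> Housing = 12*1 = 12.
Iteration 4: no further components; recursion stops.
Total rows emitted: 7.

7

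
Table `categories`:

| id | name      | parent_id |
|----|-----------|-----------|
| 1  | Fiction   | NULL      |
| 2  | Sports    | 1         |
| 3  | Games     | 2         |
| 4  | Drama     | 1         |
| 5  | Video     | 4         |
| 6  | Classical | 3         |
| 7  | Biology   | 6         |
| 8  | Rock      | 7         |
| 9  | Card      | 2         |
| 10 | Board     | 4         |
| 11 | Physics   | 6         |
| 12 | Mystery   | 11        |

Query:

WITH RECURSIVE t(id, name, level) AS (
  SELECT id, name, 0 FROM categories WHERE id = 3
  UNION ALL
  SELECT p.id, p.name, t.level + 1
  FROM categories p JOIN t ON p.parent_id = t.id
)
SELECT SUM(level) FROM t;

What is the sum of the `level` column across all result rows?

11

Base: id=3 (Games) at level 0.
Iteration 1: rows with parent_id in {3} -> Classical (id 6, level 1).
Iteration 2: rows with parent_id in {6} -> Biology (id 7, level 2), Physics (id 11, level 2).
Iteration 3: rows with parent_id in {7,11} -> Rock (id 8, level 3), Mystery (id 12, level 3).
Iteration 4: no rows with parent_id in {8,12}; recursion stops.
SUM(level) = 0 + 1 + 2 + 2 + 3 + 3 = 11.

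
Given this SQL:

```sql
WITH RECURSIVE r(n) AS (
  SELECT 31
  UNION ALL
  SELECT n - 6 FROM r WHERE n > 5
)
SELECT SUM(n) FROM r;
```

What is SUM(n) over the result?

Base: n=31.
Iteration 1: 31 > 5 holds -> n = 31 - 6 = 25.
Iteration 2: 25 > 5 holds -> n = 25 - 6 = 19.
Iteration 3: 19 > 5 holds -> n = 19 - 6 = 13.
Iteration 4: 13 > 5 holds -> n = 13 - 6 = 7.
Iteration 5: 7 > 5 holds -> n = 7 - 6 = 1.
Iteration 6: 1 > 5 fails; recursion stops.
SUM(n) = 31 + 25 + 19 + 13 + 7 + 1 = 96.

96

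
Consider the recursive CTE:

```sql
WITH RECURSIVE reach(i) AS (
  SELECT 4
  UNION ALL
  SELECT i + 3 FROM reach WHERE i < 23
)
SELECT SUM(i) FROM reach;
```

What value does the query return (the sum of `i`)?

Base: i=4.
Iteration 1: 4 < 23 holds -> i = 4 + 3 = 7.
Iteration 2: 7 < 23 holds -> i = 7 + 3 = 10.
Iteration 3: 10 < 23 holds -> i = 10 + 3 = 13.
Iteration 4: 13 < 23 holds -> i = 13 + 3 = 16.
Iteration 5: 16 < 23 holds -> i = 16 + 3 = 19.
Iteration 6: 19 < 23 holds -> i = 19 + 3 = 22.
Iteration 7: 22 < 23 holds -> i = 22 + 3 = 25.
Iteration 8: 25 < 23 fails; recursion stops.
SUM(i) = 4 + 7 + 10 + 13 + 16 + 19 + 22 + 25 = 116.

116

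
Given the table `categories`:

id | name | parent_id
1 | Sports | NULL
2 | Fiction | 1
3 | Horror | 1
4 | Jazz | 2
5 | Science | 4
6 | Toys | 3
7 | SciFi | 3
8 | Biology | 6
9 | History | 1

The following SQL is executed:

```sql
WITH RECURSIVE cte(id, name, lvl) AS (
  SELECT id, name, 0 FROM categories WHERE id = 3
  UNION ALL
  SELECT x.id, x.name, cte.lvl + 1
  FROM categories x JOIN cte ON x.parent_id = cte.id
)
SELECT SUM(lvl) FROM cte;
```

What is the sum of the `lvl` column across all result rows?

4

Base: id=3 (Horror) at lvl 0.
Iteration 1: rows with parent_id in {3} -> Toys (id 6, lvl 1), SciFi (id 7, lvl 1).
Iteration 2: rows with parent_id in {6,7} -> Biology (id 8, lvl 2).
Iteration 3: no rows with parent_id in {8}; recursion stops.
SUM(lvl) = 0 + 1 + 1 + 2 = 4.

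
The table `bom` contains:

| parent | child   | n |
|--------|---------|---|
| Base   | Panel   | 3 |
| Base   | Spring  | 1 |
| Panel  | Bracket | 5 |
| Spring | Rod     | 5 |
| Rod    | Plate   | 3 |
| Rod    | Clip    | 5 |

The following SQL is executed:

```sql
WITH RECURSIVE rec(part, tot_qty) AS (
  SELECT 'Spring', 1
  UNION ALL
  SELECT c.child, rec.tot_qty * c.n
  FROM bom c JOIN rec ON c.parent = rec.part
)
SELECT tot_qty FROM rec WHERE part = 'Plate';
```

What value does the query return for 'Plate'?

15

Base: (Spring, tot_qty=1).
Iteration 1: components of {Spring} -> Rod = 1*5 = 5.
Iteration 2: components of {Rod} -> Clip = 5*5 = 25, Plate = 5*3 = 15.
Iteration 3: no further components; recursion stops.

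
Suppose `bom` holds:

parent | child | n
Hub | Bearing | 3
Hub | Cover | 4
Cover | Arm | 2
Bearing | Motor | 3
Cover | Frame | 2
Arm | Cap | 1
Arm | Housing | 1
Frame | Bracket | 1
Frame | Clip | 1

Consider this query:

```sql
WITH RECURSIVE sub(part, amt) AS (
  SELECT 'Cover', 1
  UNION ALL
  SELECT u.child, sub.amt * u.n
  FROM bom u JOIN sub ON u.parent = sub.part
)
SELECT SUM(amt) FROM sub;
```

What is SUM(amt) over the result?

Base: (Cover, amt=1).
Iteration 1: components of {Cover} -> Arm = 1*2 = 2, Frame = 1*2 = 2.
Iteration 2: components of {Arm,Frame} -> Bracket = 2*1 = 2, Cap = 2*1 = 2, Clip = 2*1 = 2, Housing = 2*1 = 2.
Iteration 3: no further components; recursion stops.
SUM(amt) = 1 + 2 + 2 + 2 + 2 + 2 + 2 = 13.

13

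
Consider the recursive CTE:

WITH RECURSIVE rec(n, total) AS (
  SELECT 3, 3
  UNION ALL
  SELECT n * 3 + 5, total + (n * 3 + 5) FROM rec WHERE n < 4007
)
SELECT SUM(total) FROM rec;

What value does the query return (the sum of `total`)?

8928

Base: n=3, total=3.
Iteration 1: 3 < 4007 holds -> n = 3 * 3 + 5 = 14, total = 3 + 14 = 17.
Iteration 2: 14 < 4007 holds -> n = 14 * 3 + 5 = 47, total = 17 + 47 = 64.
Iteration 3: 47 < 4007 holds -> n = 47 * 3 + 5 = 146, total = 64 + 146 = 210.
Iteration 4: 146 < 4007 holds -> n = 146 * 3 + 5 = 443, total = 210 + 443 = 653.
Iteration 5: 443 < 4007 holds -> n = 443 * 3 + 5 = 1334, total = 653 + 1334 = 1987.
Iteration 6: 1334 < 4007 holds -> n = 1334 * 3 + 5 = 4007, total = 1987 + 4007 = 5994.
Iteration 7: 4007 < 4007 fails; recursion stops.
SUM(total) = 3 + 17 + 64 + 210 + 653 + 1987 + 5994 = 8928.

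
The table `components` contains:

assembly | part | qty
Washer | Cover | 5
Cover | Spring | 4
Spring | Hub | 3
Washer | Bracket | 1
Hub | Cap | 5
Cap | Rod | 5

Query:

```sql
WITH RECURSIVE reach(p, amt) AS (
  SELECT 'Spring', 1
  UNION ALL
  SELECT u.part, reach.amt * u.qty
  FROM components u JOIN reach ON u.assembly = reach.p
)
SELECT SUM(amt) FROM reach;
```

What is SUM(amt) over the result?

Base: (Spring, amt=1).
Iteration 1: components of {Spring} -> Hub = 1*3 = 3.
Iteration 2: components of {Hub} -> Cap = 3*5 = 15.
Iteration 3: components of {Cap} -> Rod = 15*5 = 75.
Iteration 4: no further components; recursion stops.
SUM(amt) = 1 + 3 + 15 + 75 = 94.

94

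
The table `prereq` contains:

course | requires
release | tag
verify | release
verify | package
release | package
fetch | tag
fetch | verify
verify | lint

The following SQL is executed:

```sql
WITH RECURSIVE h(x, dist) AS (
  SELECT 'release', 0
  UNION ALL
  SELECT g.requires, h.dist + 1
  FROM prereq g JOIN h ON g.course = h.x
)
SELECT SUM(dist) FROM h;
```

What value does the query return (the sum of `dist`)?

Base: (release, dist=0).
Iteration 1: edges from {release} -> (package, dist=1), (tag, dist=1).
Iteration 2: no outgoing edges from {package,tag}; recursion stops.
SUM(dist) = 0 + 1 + 1 = 2.

2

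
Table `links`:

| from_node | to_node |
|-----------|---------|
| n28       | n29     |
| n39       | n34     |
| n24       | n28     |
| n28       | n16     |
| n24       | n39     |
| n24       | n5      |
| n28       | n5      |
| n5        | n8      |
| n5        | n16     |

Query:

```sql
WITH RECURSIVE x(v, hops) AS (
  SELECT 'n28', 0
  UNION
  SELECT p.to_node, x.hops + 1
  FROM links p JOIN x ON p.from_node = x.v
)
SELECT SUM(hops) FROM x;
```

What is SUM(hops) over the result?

7

Base: (n28, hops=0).
Iteration 1: edges from {n28} -> (n16, hops=1), (n29, hops=1), (n5, hops=1).
Iteration 2: edges from {n16,n29,n5} -> (n16, hops=2), (n8, hops=2).
Iteration 3: no outgoing edges from {n16,n8}; recursion stops.
SUM(hops) = 0 + 1 + 1 + 1 + 2 + 2 = 7.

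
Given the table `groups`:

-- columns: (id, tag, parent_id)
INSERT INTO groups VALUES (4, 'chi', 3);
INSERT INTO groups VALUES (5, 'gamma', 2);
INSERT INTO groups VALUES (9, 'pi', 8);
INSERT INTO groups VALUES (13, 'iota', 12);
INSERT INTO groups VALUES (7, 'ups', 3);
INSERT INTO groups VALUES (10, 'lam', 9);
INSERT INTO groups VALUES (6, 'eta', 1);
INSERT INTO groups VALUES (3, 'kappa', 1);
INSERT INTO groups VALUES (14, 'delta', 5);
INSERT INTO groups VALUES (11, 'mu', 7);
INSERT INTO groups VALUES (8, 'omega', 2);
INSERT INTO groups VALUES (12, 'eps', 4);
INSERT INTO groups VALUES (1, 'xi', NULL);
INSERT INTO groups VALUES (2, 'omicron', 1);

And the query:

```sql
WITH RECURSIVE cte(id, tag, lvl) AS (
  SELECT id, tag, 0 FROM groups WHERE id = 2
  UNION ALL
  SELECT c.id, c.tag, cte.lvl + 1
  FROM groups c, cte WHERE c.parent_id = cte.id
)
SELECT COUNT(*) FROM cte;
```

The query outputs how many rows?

6

Base: id=2 (omicron) at lvl 0.
Iteration 1: rows with parent_id in {2} -> gamma (id 5, lvl 1), omega (id 8, lvl 1).
Iteration 2: rows with parent_id in {5,8} -> pi (id 9, lvl 2), delta (id 14, lvl 2).
Iteration 3: rows with parent_id in {9,14} -> lam (id 10, lvl 3).
Iteration 4: no rows with parent_id in {10}; recursion stops.
Total rows emitted: 6.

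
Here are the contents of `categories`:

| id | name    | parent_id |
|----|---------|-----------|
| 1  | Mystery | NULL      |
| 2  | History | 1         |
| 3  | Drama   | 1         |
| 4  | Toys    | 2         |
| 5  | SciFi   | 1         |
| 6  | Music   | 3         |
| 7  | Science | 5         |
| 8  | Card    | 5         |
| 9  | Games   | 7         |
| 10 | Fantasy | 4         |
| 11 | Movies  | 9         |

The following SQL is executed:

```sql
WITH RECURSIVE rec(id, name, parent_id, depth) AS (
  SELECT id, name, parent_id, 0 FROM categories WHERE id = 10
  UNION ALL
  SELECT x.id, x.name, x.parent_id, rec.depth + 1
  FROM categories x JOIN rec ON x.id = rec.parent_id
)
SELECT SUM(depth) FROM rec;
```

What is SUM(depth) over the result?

6

Base: id=10 (Fantasy), parent_id=4, depth 0.
Iteration 1: join on id=4 -> Toys (id 4, parent_id=2, depth 1).
Iteration 2: join on id=2 -> History (id 2, parent_id=1, depth 2).
Iteration 3: join on id=1 -> Mystery (id 1, parent_id=NULL, depth 3).
Iteration 4: parent_id is NULL; no match; recursion stops.
SUM(depth) = 0 + 1 + 2 + 3 = 6.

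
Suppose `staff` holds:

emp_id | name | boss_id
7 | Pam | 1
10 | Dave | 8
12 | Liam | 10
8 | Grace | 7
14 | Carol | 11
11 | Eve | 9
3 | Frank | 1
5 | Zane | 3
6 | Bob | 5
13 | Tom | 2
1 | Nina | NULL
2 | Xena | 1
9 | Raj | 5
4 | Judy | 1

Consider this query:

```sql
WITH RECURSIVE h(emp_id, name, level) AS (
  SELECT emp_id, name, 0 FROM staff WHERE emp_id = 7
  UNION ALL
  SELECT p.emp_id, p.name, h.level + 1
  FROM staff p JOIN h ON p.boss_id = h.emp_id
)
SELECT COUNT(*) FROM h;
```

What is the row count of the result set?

4

Base: emp_id=7 (Pam) at level 0.
Iteration 1: rows with boss_id in {7} -> Grace (id 8, level 1).
Iteration 2: rows with boss_id in {8} -> Dave (id 10, level 2).
Iteration 3: rows with boss_id in {10} -> Liam (id 12, level 3).
Iteration 4: no rows with boss_id in {12}; recursion stops.
Total rows emitted: 4.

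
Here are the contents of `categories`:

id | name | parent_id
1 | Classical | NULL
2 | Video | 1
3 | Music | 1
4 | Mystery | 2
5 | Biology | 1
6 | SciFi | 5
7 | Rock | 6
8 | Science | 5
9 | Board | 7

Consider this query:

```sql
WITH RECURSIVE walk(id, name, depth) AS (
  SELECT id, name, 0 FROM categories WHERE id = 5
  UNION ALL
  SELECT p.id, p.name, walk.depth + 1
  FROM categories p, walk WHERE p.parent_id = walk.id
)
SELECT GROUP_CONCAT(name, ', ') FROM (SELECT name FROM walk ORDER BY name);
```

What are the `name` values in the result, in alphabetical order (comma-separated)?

Biology, Board, Rock, SciFi, Science

Base: id=5 (Biology) at depth 0.
Iteration 1: rows with parent_id in {5} -> SciFi (id 6, depth 1), Science (id 8, depth 1).
Iteration 2: rows with parent_id in {6,8} -> Rock (id 7, depth 2).
Iteration 3: rows with parent_id in {7} -> Board (id 9, depth 3).
Iteration 4: no rows with parent_id in {9}; recursion stops.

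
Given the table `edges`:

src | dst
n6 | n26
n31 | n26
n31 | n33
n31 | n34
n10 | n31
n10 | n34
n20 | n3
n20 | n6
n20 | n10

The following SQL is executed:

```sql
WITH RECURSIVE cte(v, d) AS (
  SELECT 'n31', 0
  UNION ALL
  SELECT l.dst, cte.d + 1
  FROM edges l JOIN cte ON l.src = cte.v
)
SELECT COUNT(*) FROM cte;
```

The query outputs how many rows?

4

Base: (n31, d=0).
Iteration 1: edges from {n31} -> (n26, d=1), (n33, d=1), (n34, d=1).
Iteration 2: no outgoing edges from {n26,n33,n34}; recursion stops.
Total rows emitted: 4.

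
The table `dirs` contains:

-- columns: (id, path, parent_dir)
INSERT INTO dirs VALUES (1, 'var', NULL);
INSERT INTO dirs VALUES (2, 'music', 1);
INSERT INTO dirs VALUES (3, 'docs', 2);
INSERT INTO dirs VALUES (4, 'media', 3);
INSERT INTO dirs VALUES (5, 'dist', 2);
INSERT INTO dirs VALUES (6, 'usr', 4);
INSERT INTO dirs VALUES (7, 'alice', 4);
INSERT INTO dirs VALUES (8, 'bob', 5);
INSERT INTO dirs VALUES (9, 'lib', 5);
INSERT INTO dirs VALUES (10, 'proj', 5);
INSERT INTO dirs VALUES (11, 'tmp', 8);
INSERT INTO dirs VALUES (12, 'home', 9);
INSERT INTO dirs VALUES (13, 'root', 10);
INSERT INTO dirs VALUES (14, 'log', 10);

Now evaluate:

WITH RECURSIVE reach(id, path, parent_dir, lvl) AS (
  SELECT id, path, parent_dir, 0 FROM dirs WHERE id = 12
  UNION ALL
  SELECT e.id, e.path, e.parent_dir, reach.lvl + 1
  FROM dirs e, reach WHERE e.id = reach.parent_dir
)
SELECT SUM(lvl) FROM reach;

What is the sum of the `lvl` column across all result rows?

10

Base: id=12 (home), parent_dir=9, lvl 0.
Iteration 1: join on id=9 -> lib (id 9, parent_dir=5, lvl 1).
Iteration 2: join on id=5 -> dist (id 5, parent_dir=2, lvl 2).
Iteration 3: join on id=2 -> music (id 2, parent_dir=1, lvl 3).
Iteration 4: join on id=1 -> var (id 1, parent_dir=NULL, lvl 4).
Iteration 5: parent_dir is NULL; no match; recursion stops.
SUM(lvl) = 0 + 1 + 2 + 3 + 4 = 10.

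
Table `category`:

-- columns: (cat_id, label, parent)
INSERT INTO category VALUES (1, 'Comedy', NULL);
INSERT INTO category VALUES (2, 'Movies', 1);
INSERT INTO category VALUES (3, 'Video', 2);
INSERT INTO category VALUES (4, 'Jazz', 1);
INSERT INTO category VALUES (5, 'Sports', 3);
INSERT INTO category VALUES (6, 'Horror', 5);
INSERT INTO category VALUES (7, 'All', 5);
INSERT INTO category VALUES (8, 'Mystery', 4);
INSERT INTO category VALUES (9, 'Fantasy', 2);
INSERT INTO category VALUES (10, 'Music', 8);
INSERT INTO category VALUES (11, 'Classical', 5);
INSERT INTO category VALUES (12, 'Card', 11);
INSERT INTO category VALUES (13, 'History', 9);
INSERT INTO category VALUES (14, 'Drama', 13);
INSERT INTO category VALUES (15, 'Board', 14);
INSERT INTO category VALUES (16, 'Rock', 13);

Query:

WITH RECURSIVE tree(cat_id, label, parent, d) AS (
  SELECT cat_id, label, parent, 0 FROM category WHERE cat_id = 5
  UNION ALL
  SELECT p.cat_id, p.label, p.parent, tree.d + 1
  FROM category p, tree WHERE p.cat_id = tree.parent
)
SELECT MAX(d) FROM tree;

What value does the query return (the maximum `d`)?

3

Base: cat_id=5 (Sports), parent=3, d 0.
Iteration 1: join on cat_id=3 -> Video (id 3, parent=2, d 1).
Iteration 2: join on cat_id=2 -> Movies (id 2, parent=1, d 2).
Iteration 3: join on cat_id=1 -> Comedy (id 1, parent=NULL, d 3).
Iteration 4: parent is NULL; no match; recursion stops.
d values: 0, 1, 2, 3; the maximum is 3.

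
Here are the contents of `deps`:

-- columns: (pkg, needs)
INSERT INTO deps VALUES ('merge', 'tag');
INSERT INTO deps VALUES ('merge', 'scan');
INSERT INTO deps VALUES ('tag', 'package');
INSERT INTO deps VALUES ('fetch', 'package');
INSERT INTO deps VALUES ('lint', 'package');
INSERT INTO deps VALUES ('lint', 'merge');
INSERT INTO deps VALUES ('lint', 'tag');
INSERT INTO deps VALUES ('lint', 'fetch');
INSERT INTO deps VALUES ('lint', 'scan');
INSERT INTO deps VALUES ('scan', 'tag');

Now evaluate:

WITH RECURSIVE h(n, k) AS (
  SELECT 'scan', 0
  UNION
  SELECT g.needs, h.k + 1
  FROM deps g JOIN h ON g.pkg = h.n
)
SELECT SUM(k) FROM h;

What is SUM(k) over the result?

3

Base: (scan, k=0).
Iteration 1: edges from {scan} -> (tag, k=1).
Iteration 2: edges from {tag} -> (package, k=2).
Iteration 3: no outgoing edges from {package}; recursion stops.
SUM(k) = 0 + 1 + 2 = 3.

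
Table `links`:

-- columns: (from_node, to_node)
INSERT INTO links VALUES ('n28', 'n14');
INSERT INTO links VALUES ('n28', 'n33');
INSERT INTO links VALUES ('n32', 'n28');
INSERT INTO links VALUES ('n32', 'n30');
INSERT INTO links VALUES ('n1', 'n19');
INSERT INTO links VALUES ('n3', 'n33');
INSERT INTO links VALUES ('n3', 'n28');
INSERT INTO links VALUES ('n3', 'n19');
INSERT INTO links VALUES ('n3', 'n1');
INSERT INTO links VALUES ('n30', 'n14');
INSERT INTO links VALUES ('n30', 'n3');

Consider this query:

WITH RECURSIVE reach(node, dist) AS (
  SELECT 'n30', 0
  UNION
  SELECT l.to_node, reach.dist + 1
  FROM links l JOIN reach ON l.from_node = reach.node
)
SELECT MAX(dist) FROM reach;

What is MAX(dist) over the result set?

Base: (n30, dist=0).
Iteration 1: edges from {n30} -> (n14, dist=1), (n3, dist=1).
Iteration 2: edges from {n14,n3} -> (n1, dist=2), (n19, dist=2), (n28, dist=2), (n33, dist=2).
Iteration 3: edges from {n1,n19,n28,n33} -> (n14, dist=3), (n19, dist=3), (n33, dist=3).
Iteration 4: no outgoing edges from {n14,n19,n33}; recursion stops.
dist values: 0, 1, 1, 2, 2, 2, 2, 3, 3, 3; the maximum is 3.

3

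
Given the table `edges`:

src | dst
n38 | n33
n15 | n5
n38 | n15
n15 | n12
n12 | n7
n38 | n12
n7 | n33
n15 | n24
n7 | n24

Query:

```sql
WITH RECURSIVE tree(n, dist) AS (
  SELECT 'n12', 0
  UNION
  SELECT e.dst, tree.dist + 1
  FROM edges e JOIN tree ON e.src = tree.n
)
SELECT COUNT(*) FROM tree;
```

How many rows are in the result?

Base: (n12, dist=0).
Iteration 1: edges from {n12} -> (n7, dist=1).
Iteration 2: edges from {n7} -> (n24, dist=2), (n33, dist=2).
Iteration 3: no outgoing edges from {n24,n33}; recursion stops.
Total rows emitted: 4.

4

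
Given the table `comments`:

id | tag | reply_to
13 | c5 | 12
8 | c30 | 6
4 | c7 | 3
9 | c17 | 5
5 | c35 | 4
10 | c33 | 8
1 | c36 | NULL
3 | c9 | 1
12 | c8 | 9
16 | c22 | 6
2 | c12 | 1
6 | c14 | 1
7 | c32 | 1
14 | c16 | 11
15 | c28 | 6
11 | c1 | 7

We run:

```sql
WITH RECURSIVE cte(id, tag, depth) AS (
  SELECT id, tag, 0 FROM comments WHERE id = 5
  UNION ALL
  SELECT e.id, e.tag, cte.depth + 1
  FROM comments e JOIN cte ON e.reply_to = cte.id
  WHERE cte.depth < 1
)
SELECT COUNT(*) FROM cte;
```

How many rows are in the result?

Base: id=5 (c35) at depth 0.
Iteration 1: rows with reply_to in {5} -> c17 (id 9, depth 1).
Iteration 2: depth < 1 fails for all current rows; recursion stops.
Total rows emitted: 2.

2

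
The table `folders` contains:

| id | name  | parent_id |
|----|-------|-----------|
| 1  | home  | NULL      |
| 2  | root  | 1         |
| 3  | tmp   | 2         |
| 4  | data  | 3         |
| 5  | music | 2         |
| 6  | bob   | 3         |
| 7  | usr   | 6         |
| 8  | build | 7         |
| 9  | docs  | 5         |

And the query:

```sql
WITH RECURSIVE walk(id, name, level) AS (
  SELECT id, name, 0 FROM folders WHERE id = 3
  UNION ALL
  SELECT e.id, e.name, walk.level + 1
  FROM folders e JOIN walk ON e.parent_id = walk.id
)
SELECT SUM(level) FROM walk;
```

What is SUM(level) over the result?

Base: id=3 (tmp) at level 0.
Iteration 1: rows with parent_id in {3} -> data (id 4, level 1), bob (id 6, level 1).
Iteration 2: rows with parent_id in {4,6} -> usr (id 7, level 2).
Iteration 3: rows with parent_id in {7} -> build (id 8, level 3).
Iteration 4: no rows with parent_id in {8}; recursion stops.
SUM(level) = 0 + 1 + 1 + 2 + 3 = 7.

7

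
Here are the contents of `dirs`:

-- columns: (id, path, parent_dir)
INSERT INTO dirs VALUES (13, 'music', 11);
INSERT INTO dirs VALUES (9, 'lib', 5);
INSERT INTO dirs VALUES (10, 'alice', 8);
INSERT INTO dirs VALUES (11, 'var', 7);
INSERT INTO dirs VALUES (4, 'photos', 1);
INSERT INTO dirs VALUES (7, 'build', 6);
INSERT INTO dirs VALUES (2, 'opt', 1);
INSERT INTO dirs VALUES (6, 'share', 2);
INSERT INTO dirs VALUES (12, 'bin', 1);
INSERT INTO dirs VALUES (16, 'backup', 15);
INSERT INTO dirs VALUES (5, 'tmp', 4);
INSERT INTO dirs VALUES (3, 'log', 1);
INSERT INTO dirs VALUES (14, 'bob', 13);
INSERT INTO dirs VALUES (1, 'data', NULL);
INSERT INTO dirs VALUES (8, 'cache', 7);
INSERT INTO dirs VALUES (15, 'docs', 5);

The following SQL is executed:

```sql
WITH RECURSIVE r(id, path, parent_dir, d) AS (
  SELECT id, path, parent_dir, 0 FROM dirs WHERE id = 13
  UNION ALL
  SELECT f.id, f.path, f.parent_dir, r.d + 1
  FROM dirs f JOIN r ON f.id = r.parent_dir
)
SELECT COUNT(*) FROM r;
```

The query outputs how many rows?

Base: id=13 (music), parent_dir=11, d 0.
Iteration 1: join on id=11 -> var (id 11, parent_dir=7, d 1).
Iteration 2: join on id=7 -> build (id 7, parent_dir=6, d 2).
Iteration 3: join on id=6 -> share (id 6, parent_dir=2, d 3).
Iteration 4: join on id=2 -> opt (id 2, parent_dir=1, d 4).
Iteration 5: join on id=1 -> data (id 1, parent_dir=NULL, d 5).
Iteration 6: parent_dir is NULL; no match; recursion stops.
Total rows emitted: 6.

6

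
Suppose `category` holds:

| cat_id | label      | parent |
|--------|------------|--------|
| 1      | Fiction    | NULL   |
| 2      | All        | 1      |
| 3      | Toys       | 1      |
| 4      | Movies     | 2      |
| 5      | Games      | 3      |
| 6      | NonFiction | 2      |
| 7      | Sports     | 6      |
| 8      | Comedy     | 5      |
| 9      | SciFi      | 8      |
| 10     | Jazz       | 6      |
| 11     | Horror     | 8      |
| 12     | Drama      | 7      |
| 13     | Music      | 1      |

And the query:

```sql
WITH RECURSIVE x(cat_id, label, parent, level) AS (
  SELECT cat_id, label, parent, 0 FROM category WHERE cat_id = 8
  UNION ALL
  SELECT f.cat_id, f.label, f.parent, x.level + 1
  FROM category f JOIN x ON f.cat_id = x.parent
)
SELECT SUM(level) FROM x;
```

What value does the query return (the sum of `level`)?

6

Base: cat_id=8 (Comedy), parent=5, level 0.
Iteration 1: join on cat_id=5 -> Games (id 5, parent=3, level 1).
Iteration 2: join on cat_id=3 -> Toys (id 3, parent=1, level 2).
Iteration 3: join on cat_id=1 -> Fiction (id 1, parent=NULL, level 3).
Iteration 4: parent is NULL; no match; recursion stops.
SUM(level) = 0 + 1 + 2 + 3 = 6.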